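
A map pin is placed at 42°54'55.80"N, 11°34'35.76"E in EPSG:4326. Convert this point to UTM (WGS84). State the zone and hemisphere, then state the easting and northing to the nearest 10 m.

Zone 32N: E 710310 m, N 4754650 m

Longitude 11.5766° lies in the 6° band [6°, 12°), giving zone 32; latitude is north of the equator, so 32N.
Zone 32 central meridian λ₀ = 6×32 − 183 = 9°; Δλ = +2.5766°.
Transverse Mercator on WGS84 with k₀ = 0.9996 gives E = 710307.249 m, N = 4754652.329 m.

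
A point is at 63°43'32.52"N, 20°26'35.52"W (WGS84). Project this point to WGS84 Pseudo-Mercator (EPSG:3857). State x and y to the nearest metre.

Web Mercator is spherical with R = a = 6378137 m.
x = R·λ = 6378137 × -0.356801150 = -2275726.614 m.
y = R·ln tan(π/4 + φ/2) = 6378137 × 1.455040572 = 9280448.106 m.

x -2275727 m, y 9280448 m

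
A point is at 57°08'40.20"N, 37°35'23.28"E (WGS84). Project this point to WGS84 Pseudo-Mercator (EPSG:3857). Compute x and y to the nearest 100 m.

Web Mercator is spherical with R = a = 6378137 m.
x = R·λ = 6378137 × 0.656065775 = 4184477.395 m.
y = R·ln tan(π/4 + φ/2) = 6378137 × 1.221314429 = 7789710.748 m.

x 4184500 m, y 7789700 m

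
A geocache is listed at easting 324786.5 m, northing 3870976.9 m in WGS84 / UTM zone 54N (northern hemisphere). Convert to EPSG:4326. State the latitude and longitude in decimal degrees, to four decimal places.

lat 34.9662°, lon 139.0808°

Zone 54N: λ₀ = 141°, k₀ = 0.9996, false easting 500000 m.
Meridian distance M = (N − FN)/k₀ = 3872525.9 m.
Inverse transverse Mercator on WGS84 gives φ = 34.96619999°, λ = 139.08079998°.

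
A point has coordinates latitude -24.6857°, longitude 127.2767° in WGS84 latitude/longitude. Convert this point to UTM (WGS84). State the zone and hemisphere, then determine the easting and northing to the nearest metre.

Zone 52S: E 325645 m, N 7268758 m

Longitude 127.2767° lies in the 6° band [126°, 132°), giving zone 52; latitude is south of the equator, so 52S.
Zone 52 central meridian λ₀ = 6×52 − 183 = 129°; Δλ = -1.7233°.
Transverse Mercator on WGS84 with k₀ = 0.9996 gives E = 325645.297 m, N = 7268758.214 m.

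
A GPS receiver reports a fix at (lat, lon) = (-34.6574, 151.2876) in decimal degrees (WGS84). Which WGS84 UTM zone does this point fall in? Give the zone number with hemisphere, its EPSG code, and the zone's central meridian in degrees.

UTM zone = ⌊(λ + 180)/6⌋ + 1; 151.2876° ∈ [150°, 156°) → zone 56.
Hemisphere: S (φ < 0).
Central meridian λ₀ = 6×56 − 183 = 153°.
EPSG code: 32756.

Zone 56S (EPSG:32756), central meridian 153°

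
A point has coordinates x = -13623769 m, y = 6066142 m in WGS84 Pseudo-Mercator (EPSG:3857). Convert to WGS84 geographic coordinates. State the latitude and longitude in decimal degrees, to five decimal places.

lat 47.75470°, lon -122.38440°

R = 6378137 m. λ = x/R = -122.38439920°.
φ = 2·arctan(exp(y/R)) − 90° = 2·arctan(2.58851) − 90° = 47.75469852°.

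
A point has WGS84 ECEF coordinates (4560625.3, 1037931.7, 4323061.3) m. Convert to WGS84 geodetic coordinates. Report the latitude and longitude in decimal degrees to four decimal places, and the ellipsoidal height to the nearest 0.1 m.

lat 42.9383°, lon 12.8213°, h 844.2 m

λ = atan2(Y, X) = 12.82129944°; p = √(X²+Y²) = 4677243.3 m.
Bowring's method on WGS84 (a = 6378137 m, b = 6356752.314 m) gives φ = 42.93829954°, h = 844.195 m.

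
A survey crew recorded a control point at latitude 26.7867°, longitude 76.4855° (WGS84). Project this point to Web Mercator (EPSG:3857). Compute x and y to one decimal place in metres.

Web Mercator is spherical with R = a = 6378137 m.
x = R·λ = 6378137 × 1.334923805 = 8514326.913 m.
y = R·ln tan(π/4 + φ/2) = 6378137 × 0.485541141 = 3096847.914 m.

x 8514326.9 m, y 3096847.9 m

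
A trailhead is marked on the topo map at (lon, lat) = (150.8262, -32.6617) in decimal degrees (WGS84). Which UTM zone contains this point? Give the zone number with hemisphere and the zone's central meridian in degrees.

Zone 56S, central meridian 153°

UTM zone = ⌊(λ + 180)/6⌋ + 1; 150.8262° ∈ [150°, 156°) → zone 56.
Hemisphere: S (φ < 0).
Central meridian λ₀ = 6×56 − 183 = 153°.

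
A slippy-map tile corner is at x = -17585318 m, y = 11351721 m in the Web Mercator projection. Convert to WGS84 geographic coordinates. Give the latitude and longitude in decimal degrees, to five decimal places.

lat 70.85160°, lon -157.97160°

R = 6378137 m. λ = x/R = -157.97159936°.
φ = 2·arctan(exp(y/R)) − 90° = 2·arctan(5.92859) − 90° = 70.85160146°.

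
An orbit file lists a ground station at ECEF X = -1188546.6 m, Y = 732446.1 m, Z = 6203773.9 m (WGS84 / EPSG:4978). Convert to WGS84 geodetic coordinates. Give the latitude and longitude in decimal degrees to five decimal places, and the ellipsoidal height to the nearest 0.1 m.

lat 77.39950°, lon 148.35640°, h 1147.1 m

λ = atan2(Y, X) = 148.35639933°; p = √(X²+Y²) = 1396109.0 m.
Bowring's method on WGS84 (a = 6378137 m, b = 6356752.314 m) gives φ = 77.39950021°, h = 1147.111 m.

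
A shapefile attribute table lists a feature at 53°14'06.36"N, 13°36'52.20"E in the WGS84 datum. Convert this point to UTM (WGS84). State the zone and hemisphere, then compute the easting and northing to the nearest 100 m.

Longitude 13.6145° lies in the 6° band [12°, 18°), giving zone 33; latitude is north of the equator, so 33N.
Zone 33 central meridian λ₀ = 6×33 − 183 = 15°; Δλ = -1.3855°.
Transverse Mercator on WGS84 with k₀ = 0.9996 gives E = 407526.989 m, N = 5899319.743 m.

Zone 33N: E 407500 m, N 5899300 m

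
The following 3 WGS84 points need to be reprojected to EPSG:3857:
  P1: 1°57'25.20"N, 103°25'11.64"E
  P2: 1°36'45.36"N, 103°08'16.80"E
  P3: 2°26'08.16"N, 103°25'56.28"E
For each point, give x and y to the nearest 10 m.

Web Mercator: x = R·λ, y = R·ln tan(π/4+φ/2), R = 6378137 m.
P1 (1.9570°, 103.4199°) → (11512650.606, 217894.615) m.
P2 (1.6126°, 103.1380°) → (11481269.641, 179537.516) m.
P3 (2.4356°, 103.4323°) → (11514030.968, 271211.446) m.

P1: x 11512650 m, y 217890 m; P2: x 11481270 m, y 179540 m; P3: x 11514030 m, y 271210 m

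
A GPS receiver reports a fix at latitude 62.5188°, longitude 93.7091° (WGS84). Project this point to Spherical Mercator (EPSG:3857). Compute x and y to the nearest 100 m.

Web Mercator is spherical with R = a = 6378137 m.
x = R·λ = 6378137 × 1.635532334 = 10431649.295 m.
y = R·ln tan(π/4 + φ/2) = 6378137 × 1.408439502 = 8983220.099 m.

x 10431600 m, y 8983200 m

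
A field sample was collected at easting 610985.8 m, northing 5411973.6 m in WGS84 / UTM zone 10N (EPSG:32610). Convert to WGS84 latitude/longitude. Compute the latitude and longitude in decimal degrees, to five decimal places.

Zone 10N: λ₀ = -123°, k₀ = 0.9996, false easting 500000 m.
Meridian distance M = (N − FN)/k₀ = 5414139.3 m.
Inverse transverse Mercator on WGS84 gives φ = 48.85079976°, λ = -121.48709945°.

lat 48.85080°, lon -121.48710°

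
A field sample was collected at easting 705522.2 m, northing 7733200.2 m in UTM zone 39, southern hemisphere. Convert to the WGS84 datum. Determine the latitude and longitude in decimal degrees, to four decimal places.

Zone 39S: λ₀ = 51°, k₀ = 0.9996, false easting 500000 m, false northing 10000000 m.
Meridian distance M = (N − FN)/k₀ = -2267706.9 m.
Inverse transverse Mercator on WGS84 gives φ = -20.48870017°, λ = 52.97059956°.

lat -20.4887°, lon 52.9706°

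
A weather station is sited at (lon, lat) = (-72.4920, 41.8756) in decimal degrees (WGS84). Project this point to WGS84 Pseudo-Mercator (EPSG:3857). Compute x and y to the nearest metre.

x -8069773 m, y 5142363 m

Web Mercator is spherical with R = a = 6378137 m.
x = R·λ = 6378137 × -1.265224081 = -8069772.527 m.
y = R·ln tan(π/4 + φ/2) = 6378137 × 0.806248455 = 5142363.104 m.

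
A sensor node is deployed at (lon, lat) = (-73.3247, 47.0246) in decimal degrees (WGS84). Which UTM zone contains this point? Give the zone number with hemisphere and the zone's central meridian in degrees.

Zone 18N, central meridian -75°

UTM zone = ⌊(λ + 180)/6⌋ + 1; -73.3247° ∈ [-78°, -72°) → zone 18.
Hemisphere: N (φ ≥ 0).
Central meridian λ₀ = 6×18 − 183 = -75°.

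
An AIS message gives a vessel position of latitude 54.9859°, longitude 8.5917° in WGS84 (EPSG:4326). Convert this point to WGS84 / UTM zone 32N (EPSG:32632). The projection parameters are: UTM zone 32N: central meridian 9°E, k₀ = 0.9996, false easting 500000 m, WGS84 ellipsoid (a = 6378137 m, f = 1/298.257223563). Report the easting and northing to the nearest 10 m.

Zone 32 central meridian λ₀ = 6×32 − 183 = 9°; Δλ = -0.4083°.
Transverse Mercator on WGS84 with k₀ = 0.9996 gives E = 473872.566 m, N = 6093298.635 m.

E 473870 m, N 6093300 m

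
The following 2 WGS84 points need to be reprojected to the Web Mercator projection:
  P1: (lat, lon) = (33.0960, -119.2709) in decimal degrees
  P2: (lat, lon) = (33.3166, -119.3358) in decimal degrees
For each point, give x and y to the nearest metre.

P1: x -13277176 m, y 3908053 m; P2: x -13284400 m, y 3937403 m

Web Mercator: x = R·λ, y = R·ln tan(π/4+φ/2), R = 6378137 m.
P1 (33.0960°, -119.2709°) → (-13277175.854, 3908053.301) m.
P2 (33.3166°, -119.3358°) → (-13284400.489, 3937403.113) m.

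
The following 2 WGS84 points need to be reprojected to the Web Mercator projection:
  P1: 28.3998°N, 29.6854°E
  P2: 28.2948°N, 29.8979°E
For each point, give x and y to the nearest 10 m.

Web Mercator: x = R·λ, y = R·ln tan(π/4+φ/2), R = 6378137 m.
P1 (28.3998°, 29.6854°) → (3304563.612, 3299473.573) m.
P2 (28.2948°, 29.8979°) → (3328219.004, 3286192.423) m.

P1: x 3304560 m, y 3299470 m; P2: x 3328220 m, y 3286190 m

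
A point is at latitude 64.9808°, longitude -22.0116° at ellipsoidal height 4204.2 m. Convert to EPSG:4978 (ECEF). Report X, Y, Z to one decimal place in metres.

X 2509381.7 m, Y -1014447.0 m, Z 5760614.5 m

WGS84: a = 6378137 m, e² = 0.006694380; N(φ) = a/√(1−e²sin²φ) = 6395739.926 m.
X = (N+h)·cosφ·cosλ = 2509381.711 m; Y = (N+h)·cosφ·sinλ = -1014447.047 m; Z = (N(1−e²)+h)·sinφ = 5760614.540 m.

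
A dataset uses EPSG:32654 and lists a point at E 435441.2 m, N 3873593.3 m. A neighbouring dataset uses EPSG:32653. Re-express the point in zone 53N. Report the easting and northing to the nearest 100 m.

UTM 54N → geographic: φ = 35.00289991°, λ = 140.29250037°.
UTM 53N (λ₀ = 135°) forward: E = 983168.799 m, N = 3886186.790 m.

E 983200 m, N 3886200 m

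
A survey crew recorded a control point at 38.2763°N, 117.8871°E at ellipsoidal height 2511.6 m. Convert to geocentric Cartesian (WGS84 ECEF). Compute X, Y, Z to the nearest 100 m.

X -2345900 m, Y 4433000 m, Z 3931100 m

WGS84: a = 6378137 m, e² = 0.006694380; N(φ) = a/√(1−e²sin²φ) = 6386344.871 m.
X = (N+h)·cosφ·cosλ = -2345885.737 m; Y = (N+h)·cosφ·sinλ = 4433020.385 m; Z = (N(1−e²)+h)·sinφ = 3931121.710 m.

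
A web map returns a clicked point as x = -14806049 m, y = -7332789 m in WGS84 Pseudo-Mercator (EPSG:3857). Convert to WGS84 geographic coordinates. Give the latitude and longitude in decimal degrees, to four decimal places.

R = 6378137 m. λ = x/R = -133.00500114°.
φ = 2·arctan(exp(y/R)) − 90° = 2·arctan(0.31674) − 90° = -54.84989953°.

lat -54.8499°, lon -133.0050°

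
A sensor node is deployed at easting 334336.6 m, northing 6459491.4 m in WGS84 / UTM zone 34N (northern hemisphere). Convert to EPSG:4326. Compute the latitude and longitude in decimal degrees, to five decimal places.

lat 58.24530°, lon 18.17750°

Zone 34N: λ₀ = 21°, k₀ = 0.9996, false easting 500000 m.
Meridian distance M = (N − FN)/k₀ = 6462076.2 m.
Inverse transverse Mercator on WGS84 gives φ = 58.24529971°, λ = 18.17750005°.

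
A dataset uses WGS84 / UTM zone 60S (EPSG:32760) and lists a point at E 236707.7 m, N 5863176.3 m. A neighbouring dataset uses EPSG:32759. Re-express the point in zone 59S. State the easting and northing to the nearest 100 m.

UTM 60S → geographic: φ = -37.34079985°, λ = 174.02790038°.
UTM 59S (λ₀ = 171°) forward: E = 768236.790 m, N = 5863019.122 m.

E 768200 m, N 5863000 m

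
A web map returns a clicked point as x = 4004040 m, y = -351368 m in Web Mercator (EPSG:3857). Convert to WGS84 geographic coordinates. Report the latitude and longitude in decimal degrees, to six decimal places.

R = 6378137 m. λ = x/R = 35.96890330°.
φ = 2·arctan(exp(y/R)) − 90° = 2·arctan(0.94640) − 90° = -3.15479713°.

lat -3.154797°, lon 35.968903°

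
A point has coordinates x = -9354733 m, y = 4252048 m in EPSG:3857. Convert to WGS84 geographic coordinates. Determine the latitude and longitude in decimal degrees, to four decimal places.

lat 35.6462°, lon -84.0350°

R = 6378137 m. λ = x/R = -84.03499633°.
φ = 2·arctan(exp(y/R)) − 90° = 2·arctan(1.94772) − 90° = 35.64620286°.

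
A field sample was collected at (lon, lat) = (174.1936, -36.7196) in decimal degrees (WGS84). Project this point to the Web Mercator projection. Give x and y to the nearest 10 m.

Web Mercator is spherical with R = a = 6378137 m.
x = R·λ = 6378137 × 3.040251856 = 19391142.851 m.
y = R·ln tan(π/4 + φ/2) = 6378137 × -0.689871412 = -4400094.379 m.

x 19391140 m, y -4400090 m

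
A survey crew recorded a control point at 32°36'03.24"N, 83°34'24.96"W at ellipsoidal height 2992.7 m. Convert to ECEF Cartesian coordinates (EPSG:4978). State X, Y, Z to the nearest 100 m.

X 602300 m, Y -5347200 m, Z 3418400 m

WGS84: a = 6378137 m, e² = 0.006694380; N(φ) = a/√(1−e²sin²φ) = 6384343.363 m.
X = (N+h)·cosφ·cosλ = 602275.120 m; Y = (N+h)·cosφ·sinλ = -5347160.923 m; Z = (N(1−e²)+h)·sinφ = 3418367.380 m.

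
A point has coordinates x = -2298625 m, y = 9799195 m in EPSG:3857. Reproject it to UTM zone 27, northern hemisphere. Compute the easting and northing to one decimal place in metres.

Web Mercator inverse (R = 6378137 m) → φ = 65.71469846°, λ = -20.64889970°.
UTM 27N forward: E = 516112.991 m, N = 7288155.122 m.

E 516113.0 m, N 7288155.1 m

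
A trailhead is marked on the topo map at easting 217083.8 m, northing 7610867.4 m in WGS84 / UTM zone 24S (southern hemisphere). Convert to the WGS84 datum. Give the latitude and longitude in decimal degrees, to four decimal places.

Zone 24S: λ₀ = -39°, k₀ = 0.9996, false easting 500000 m, false northing 10000000 m.
Meridian distance M = (N − FN)/k₀ = -2390088.6 m.
Inverse transverse Mercator on WGS84 gives φ = -21.58280039°, λ = -41.73220023°.

lat -21.5828°, lon -41.7322°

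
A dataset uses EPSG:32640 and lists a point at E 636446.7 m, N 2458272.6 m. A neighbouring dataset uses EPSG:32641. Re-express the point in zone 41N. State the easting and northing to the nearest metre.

E 17708 m, N 2465132 m

UTM 40N → geographic: φ = 22.22449977°, λ = 58.32390029°.
UTM 41N (λ₀ = 63°) forward: E = 17707.615 m, N = 2465131.634 m.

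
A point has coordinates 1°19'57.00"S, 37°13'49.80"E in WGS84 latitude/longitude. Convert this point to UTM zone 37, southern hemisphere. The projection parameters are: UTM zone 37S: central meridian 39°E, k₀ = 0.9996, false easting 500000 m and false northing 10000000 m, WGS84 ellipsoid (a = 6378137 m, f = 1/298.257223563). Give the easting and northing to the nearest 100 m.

Zone 37 central meridian λ₀ = 6×37 − 183 = 39°; Δλ = -1.7695°.
Transverse Mercator on WGS84 with k₀ = 0.9996 gives E = 303120.366 m, N = 9852647.732 m.

E 303100 m, N 9852600 m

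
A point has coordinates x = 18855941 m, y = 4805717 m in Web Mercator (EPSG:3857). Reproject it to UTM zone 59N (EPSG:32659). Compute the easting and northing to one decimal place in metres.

Web Mercator inverse (R = 6378137 m) → φ = 39.58430345°, λ = 169.38579997°.
UTM 59N forward: E = 361377.000 m, N = 4382865.106 m.

E 361377.0 m, N 4382865.1 m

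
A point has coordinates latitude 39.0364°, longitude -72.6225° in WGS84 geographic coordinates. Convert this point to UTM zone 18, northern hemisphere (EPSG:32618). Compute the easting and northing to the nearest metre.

Zone 18 central meridian λ₀ = 6×18 − 183 = -75°; Δλ = +2.3775°.
Transverse Mercator on WGS84 with k₀ = 0.9996 gives E = 705778.706 m, N = 4323505.738 m.

E 705779 m, N 4323506 m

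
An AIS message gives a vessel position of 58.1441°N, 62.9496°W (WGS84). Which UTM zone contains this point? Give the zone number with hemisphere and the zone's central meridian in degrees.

Zone 20N, central meridian -63°

UTM zone = ⌊(λ + 180)/6⌋ + 1; -62.9496° ∈ [-66°, -60°) → zone 20.
Hemisphere: N (φ ≥ 0).
Central meridian λ₀ = 6×20 − 183 = -63°.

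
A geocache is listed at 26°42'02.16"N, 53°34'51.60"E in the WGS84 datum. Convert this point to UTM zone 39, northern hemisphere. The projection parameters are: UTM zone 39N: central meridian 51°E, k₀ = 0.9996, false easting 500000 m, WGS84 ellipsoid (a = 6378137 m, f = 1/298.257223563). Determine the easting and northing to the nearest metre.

E 756801 m, N 2955875 m

Zone 39 central meridian λ₀ = 6×39 − 183 = 51°; Δλ = +2.5810°.
Transverse Mercator on WGS84 with k₀ = 0.9996 gives E = 756801.231 m, N = 2955874.737 m.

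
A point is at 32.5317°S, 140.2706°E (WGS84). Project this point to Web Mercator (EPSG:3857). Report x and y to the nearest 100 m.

Web Mercator is spherical with R = a = 6378137 m.
x = R·λ = 6378137 × 2.448183814 = 15614851.765 m.
y = R·ln tan(π/4 + φ/2) = 6378137 × -0.601007578 = -3833308.667 m.

x 15614900 m, y -3833300 m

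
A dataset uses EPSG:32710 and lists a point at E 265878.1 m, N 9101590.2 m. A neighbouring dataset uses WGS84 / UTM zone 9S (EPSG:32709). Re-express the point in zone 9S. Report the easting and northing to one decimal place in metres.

UTM 10S → geographic: φ = -8.12210043°, λ = -125.12470009°.
UTM 9S (λ₀ = -129°) forward: E = 927241.836 m, N = 9100160.028 m.

E 927241.8 m, N 9100160.0 m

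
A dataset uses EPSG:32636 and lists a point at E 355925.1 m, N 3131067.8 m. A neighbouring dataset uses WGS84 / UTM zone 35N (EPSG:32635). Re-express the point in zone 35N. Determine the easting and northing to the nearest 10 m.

UTM 36N → geographic: φ = 28.29780017°, λ = 31.53070034°.
UTM 35N (λ₀ = 27°) forward: E = 944495.959 m, N = 3138534.375 m.

E 944500 m, N 3138530 m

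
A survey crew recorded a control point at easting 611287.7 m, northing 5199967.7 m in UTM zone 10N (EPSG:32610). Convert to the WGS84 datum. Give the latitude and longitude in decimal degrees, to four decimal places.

Zone 10N: λ₀ = -123°, k₀ = 0.9996, false easting 500000 m.
Meridian distance M = (N − FN)/k₀ = 5202048.5 m.
Inverse transverse Mercator on WGS84 gives φ = 46.94389967°, λ = -121.53770011°.

lat 46.9439°, lon -121.5377°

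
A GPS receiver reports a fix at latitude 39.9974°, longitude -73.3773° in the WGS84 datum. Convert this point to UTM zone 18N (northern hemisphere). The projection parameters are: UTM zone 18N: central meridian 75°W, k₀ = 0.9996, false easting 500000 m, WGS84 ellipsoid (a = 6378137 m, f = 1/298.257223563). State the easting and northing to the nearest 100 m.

Zone 18 central meridian λ₀ = 6×18 − 183 = -75°; Δλ = +1.6227°.
Transverse Mercator on WGS84 with k₀ = 0.9996 gives E = 638521.696 m, N = 4428729.632 m.

E 638500 m, N 4428700 m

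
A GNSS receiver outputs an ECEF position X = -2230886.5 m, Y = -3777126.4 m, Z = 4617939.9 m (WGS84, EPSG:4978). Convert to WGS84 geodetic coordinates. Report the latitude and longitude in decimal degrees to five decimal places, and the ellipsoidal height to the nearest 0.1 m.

λ = atan2(Y, X) = -120.56739943°; p = √(X²+Y²) = 4386745.8 m.
Bowring's method on WGS84 (a = 6378137 m, b = 6356752.314 m) gives φ = 46.66279967°, h = 2503.475 m.

lat 46.66280°, lon -120.56740°, h 2503.5 m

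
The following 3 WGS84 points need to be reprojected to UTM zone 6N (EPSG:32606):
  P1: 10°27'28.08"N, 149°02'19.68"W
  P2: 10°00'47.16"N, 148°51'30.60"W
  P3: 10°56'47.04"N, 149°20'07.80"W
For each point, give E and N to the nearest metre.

UTM zone 6N: λ₀ = -147°, k₀ = 0.9996.
P1 (10.4578°, -149.0388°) → (276832.231, 1156750.107) m.
P2 (10.0131°, -148.8585°) → (296291.120, 1107435.475) m.
P3 (10.9464°, -149.3355°) → (244748.984, 1211041.140) m.

P1: E 276832 m, N 1156750 m; P2: E 296291 m, N 1107435 m; P3: E 244749 m, N 1211041 m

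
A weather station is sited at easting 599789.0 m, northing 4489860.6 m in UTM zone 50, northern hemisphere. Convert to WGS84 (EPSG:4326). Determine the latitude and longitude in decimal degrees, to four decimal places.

Zone 50N: λ₀ = 117°, k₀ = 0.9996, false easting 500000 m.
Meridian distance M = (N − FN)/k₀ = 4491657.3 m.
Inverse transverse Mercator on WGS84 gives φ = 40.55350007°, λ = 118.17859944°.

lat 40.5535°, lon 118.1786°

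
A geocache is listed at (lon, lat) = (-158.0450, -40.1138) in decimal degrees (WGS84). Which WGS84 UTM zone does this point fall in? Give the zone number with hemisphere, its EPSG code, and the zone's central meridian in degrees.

Zone 4S (EPSG:32704), central meridian -159°

UTM zone = ⌊(λ + 180)/6⌋ + 1; -158.0450° ∈ [-162°, -156°) → zone 4.
Hemisphere: S (φ < 0).
Central meridian λ₀ = 6×4 − 183 = -159°.
EPSG code: 32704.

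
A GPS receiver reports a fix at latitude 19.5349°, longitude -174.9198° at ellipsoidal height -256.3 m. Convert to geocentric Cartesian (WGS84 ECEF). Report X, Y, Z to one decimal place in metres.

X -5989387.2 m, Y -532452.4 m, Z 2119158.0 m

WGS84: a = 6378137 m, e² = 0.006694380; N(φ) = a/√(1−e²sin²φ) = 6380525.368 m.
X = (N+h)·cosφ·cosλ = -5989387.197 m; Y = (N+h)·cosφ·sinλ = -532452.361 m; Z = (N(1−e²)+h)·sinφ = 2119157.981 m.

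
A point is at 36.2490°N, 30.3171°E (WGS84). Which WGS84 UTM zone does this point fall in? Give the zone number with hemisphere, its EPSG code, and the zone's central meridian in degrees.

Zone 36N (EPSG:32636), central meridian 33°

UTM zone = ⌊(λ + 180)/6⌋ + 1; 30.3171° ∈ [30°, 36°) → zone 36.
Hemisphere: N (φ ≥ 0).
Central meridian λ₀ = 6×36 − 183 = 33°.
EPSG code: 32636.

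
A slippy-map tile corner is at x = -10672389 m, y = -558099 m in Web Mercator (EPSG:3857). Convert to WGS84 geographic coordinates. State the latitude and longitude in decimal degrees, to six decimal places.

lat -5.007103°, lon -95.871702°

R = 6378137 m. λ = x/R = -95.87170157°.
φ = 2·arctan(exp(y/R)) − 90° = 2·arctan(0.91622) − 90° = -5.00710314°.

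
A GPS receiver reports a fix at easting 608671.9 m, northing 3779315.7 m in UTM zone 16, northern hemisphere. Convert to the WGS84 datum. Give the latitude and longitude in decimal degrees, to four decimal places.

lat 34.1491°, lon -85.8212°

Zone 16N: λ₀ = -87°, k₀ = 0.9996, false easting 500000 m.
Meridian distance M = (N − FN)/k₀ = 3780828.0 m.
Inverse transverse Mercator on WGS84 gives φ = 34.14910020°, λ = -85.82120019°.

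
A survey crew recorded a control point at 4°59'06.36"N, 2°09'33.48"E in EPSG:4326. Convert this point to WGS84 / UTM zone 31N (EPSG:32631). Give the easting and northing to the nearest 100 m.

E 406800 m, N 551100 m

Zone 31 central meridian λ₀ = 6×31 − 183 = 3°; Δλ = -0.8407°.
Transverse Mercator on WGS84 with k₀ = 0.9996 gives E = 406799.332 m, N = 551076.694 m.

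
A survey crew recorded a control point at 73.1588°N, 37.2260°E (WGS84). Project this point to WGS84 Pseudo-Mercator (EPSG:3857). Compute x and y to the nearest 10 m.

Web Mercator is spherical with R = a = 6378137 m.
x = R·λ = 6378137 × 0.649716267 = 4143979.364 m.
y = R·ln tan(π/4 + φ/2) = 6378137 × 1.910309587 = 12184216.260 m.

x 4143980 m, y 12184220 m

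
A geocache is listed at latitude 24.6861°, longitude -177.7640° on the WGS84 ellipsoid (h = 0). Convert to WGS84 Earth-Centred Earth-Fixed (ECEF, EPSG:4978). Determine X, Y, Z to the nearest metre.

WGS84: a = 6378137 m, e² = 0.006694380; N(φ) = a/√(1−e²sin²φ) = 6381864.115 m.
X = (N+h)·cosφ·cosλ = -5794207.452 m; Y = (N+h)·cosφ·sinλ = -226237.067 m; Z = (N(1−e²)+h)·sinφ = 2647521.250 m.

X -5794207 m, Y -226237 m, Z 2647521 m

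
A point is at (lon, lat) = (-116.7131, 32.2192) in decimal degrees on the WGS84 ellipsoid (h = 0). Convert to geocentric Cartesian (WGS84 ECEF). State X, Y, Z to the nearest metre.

X -2427937 m, Y -4824667 m, Z 3381020 m

WGS84: a = 6378137 m, e² = 0.006694380; N(φ) = a/√(1−e²sin²φ) = 6384214.282 m.
X = (N+h)·cosφ·cosλ = -2427937.162 m; Y = (N+h)·cosφ·sinλ = -4824667.315 m; Z = (N(1−e²)+h)·sinφ = 3381020.088 m.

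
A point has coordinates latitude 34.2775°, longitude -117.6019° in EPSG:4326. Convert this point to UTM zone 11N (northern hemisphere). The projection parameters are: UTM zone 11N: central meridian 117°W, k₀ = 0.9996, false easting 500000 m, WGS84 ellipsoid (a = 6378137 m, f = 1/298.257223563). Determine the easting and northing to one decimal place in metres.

Zone 11 central meridian λ₀ = 6×11 − 183 = -117°; Δλ = -0.6019°.
Transverse Mercator on WGS84 with k₀ = 0.9996 gives E = 444596.864 m, N = 3793089.224 m.

E 444596.9 m, N 3793089.2 m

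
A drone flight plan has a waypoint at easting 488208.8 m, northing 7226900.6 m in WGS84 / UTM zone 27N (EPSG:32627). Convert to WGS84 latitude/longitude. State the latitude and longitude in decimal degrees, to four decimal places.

lat 65.1653°, lon -21.2516°

Zone 27N: λ₀ = -21°, k₀ = 0.9996, false easting 500000 m.
Meridian distance M = (N − FN)/k₀ = 7229792.5 m.
Inverse transverse Mercator on WGS84 gives φ = 65.16529965°, λ = -21.25159949°.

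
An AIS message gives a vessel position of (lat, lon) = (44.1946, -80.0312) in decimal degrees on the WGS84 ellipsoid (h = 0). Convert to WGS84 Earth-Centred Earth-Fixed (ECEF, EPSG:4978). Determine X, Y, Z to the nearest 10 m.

WGS84: a = 6378137 m, e² = 0.006694380; N(φ) = a/√(1−e²sin²φ) = 6388536.740 m.
X = (N+h)·cosφ·cosλ = 792926.772 m; Y = (N+h)·cosφ·sinλ = -4511274.938 m; Z = (N(1−e²)+h)·sinφ = 4423620.224 m.

X 792930 m, Y -4511270 m, Z 4423620 m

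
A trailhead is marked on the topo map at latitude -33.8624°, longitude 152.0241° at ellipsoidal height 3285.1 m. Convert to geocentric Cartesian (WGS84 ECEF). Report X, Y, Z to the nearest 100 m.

X -4684600 m, Y 2488300 m, Z -3535600 m

WGS84: a = 6378137 m, e² = 0.006694380; N(φ) = a/√(1−e²sin²φ) = 6384775.570 m.
X = (N+h)·cosφ·cosλ = -4684647.726 m; Y = (N+h)·cosφ·sinλ = 2488344.385 m; Z = (N(1−e²)+h)·sinφ = -3535613.393 m.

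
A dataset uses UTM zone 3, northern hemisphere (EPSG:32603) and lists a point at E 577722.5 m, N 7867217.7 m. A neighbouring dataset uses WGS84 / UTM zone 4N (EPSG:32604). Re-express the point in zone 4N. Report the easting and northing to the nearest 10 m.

E 358660 m, N 7870370 m

UTM 3N → geographic: φ = 70.89650033°, λ = -162.87180082°.
UTM 4N (λ₀ = -159°) forward: E = 358659.660 m, N = 7870368.212 m.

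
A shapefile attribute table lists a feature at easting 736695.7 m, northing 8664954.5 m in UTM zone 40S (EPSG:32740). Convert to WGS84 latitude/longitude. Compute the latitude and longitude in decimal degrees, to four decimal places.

lat -12.0683°, lon 59.1744°

Zone 40S: λ₀ = 57°, k₀ = 0.9996, false easting 500000 m, false northing 10000000 m.
Meridian distance M = (N − FN)/k₀ = -1335579.7 m.
Inverse transverse Mercator on WGS84 gives φ = -12.06829992°, λ = 59.17440046°.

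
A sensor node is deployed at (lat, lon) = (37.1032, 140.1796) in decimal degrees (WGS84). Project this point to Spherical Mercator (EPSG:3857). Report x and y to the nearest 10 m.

Web Mercator is spherical with R = a = 6378137 m.
x = R·λ = 6378137 × 2.446595564 = 15604721.692 m.
y = R·ln tan(π/4 + φ/2) = 6378137 × 0.698244850 = 4453501.315 m.

x 15604720 m, y 4453500 m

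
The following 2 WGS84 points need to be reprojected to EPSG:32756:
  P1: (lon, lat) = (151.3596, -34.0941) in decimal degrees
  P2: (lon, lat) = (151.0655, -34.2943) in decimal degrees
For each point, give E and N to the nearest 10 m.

UTM zone 56S: λ₀ = 153°, k₀ = 0.9996.
P1 (-34.0941°, 151.3596°) → (348672.116, 6226195.802) m.
P2 (-34.2943°, 151.0655°) → (321959.114, 6203517.950) m.

P1: E 348670 m, N 6226200 m; P2: E 321960 m, N 6203520 m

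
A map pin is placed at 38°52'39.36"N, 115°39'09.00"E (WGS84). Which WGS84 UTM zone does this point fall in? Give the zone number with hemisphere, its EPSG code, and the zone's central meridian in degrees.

UTM zone = ⌊(λ + 180)/6⌋ + 1; 115.6525° ∈ [114°, 120°) → zone 50.
Hemisphere: N (φ ≥ 0).
Central meridian λ₀ = 6×50 − 183 = 117°.
EPSG code: 32650.

Zone 50N (EPSG:32650), central meridian 117°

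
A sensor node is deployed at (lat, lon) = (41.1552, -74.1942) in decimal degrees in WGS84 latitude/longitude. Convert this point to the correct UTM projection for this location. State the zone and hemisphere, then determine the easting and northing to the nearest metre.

Zone 18N: E 567610 m, N 4556299 m

Longitude -74.1942° lies in the 6° band [-78°, -72°), giving zone 18; latitude is north of the equator, so 18N.
Zone 18 central meridian λ₀ = 6×18 − 183 = -75°; Δλ = +0.8058°.
Transverse Mercator on WGS84 with k₀ = 0.9996 gives E = 567610.103 m, N = 4556298.859 m.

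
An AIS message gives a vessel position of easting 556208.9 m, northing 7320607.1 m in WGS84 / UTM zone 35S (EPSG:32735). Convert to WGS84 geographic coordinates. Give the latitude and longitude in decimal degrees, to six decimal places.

lat -24.226300°, lon 27.553600°

Zone 35S: λ₀ = 27°, k₀ = 0.9996, false easting 500000 m, false northing 10000000 m.
Meridian distance M = (N − FN)/k₀ = -2680465.1 m.
Inverse transverse Mercator on WGS84 gives φ = -24.22630002°, λ = 27.55359967°.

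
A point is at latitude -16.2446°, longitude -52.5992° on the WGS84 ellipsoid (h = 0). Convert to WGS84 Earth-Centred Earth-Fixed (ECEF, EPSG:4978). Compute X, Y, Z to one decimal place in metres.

WGS84: a = 6378137 m, e² = 0.006694380; N(φ) = a/√(1−e²sin²φ) = 6379808.281 m.
X = (N+h)·cosφ·cosλ = 3720307.057 m; Y = (N+h)·cosφ·sinλ = -4865818.827 m; Z = (N(1−e²)+h)·sinφ = -1772730.878 m.

X 3720307.1 m, Y -4865818.8 m, Z -1772730.9 m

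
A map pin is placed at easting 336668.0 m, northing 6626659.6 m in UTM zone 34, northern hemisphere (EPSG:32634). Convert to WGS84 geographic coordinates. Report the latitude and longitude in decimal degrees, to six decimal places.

Zone 34N: λ₀ = 21°, k₀ = 0.9996, false easting 500000 m.
Meridian distance M = (N − FN)/k₀ = 6629311.3 m.
Inverse transverse Mercator on WGS84 gives φ = 59.74560026°, λ = 18.09340020°.

lat 59.745600°, lon 18.093400°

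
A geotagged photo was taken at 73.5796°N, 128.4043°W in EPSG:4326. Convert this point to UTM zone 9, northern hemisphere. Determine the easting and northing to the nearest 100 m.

E 518800 m, N 8165200 m

Zone 9 central meridian λ₀ = 6×9 − 183 = -129°; Δλ = +0.5957°.
Transverse Mercator on WGS84 with k₀ = 0.9996 gives E = 518795.757 m, N = 8165231.408 m.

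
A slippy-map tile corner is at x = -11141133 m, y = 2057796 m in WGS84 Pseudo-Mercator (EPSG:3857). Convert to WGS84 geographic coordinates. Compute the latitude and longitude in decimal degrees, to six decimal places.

lat 18.172899°, lon -100.082501°

R = 6378137 m. λ = x/R = -100.08250056°.
φ = 2·arctan(exp(y/R)) − 90° = 2·arctan(1.38076) − 90° = 18.17289877°.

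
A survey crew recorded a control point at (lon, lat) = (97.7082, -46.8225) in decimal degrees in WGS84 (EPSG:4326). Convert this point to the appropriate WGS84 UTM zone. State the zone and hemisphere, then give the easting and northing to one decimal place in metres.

Longitude 97.7082° lies in the 6° band [96°, 102°), giving zone 47; latitude is south of the equator, so 47S.
Zone 47 central meridian λ₀ = 6×47 − 183 = 99°; Δλ = -1.2918°.
Transverse Mercator on WGS84 with k₀ = 0.9996 gives E = 401465.907 m, N = 4813750.423 m.

Zone 47S: E 401465.9 m, N 4813750.4 m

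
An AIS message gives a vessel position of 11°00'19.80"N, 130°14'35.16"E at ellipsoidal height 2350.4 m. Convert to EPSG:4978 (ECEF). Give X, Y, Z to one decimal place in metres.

WGS84: a = 6378137 m, e² = 0.006694380; N(φ) = a/√(1−e²sin²φ) = 6378915.180 m.
X = (N+h)·cosφ·cosλ = -4046684.649 m; Y = (N+h)·cosφ·sinλ = 4781304.462 m; Z = (N(1−e²)+h)·sinφ = 1210052.054 m.

X -4046684.6 m, Y 4781304.5 m, Z 1210052.1 m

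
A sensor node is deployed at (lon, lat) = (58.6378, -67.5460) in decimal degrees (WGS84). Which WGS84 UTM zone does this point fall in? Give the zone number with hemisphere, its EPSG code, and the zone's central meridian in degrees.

UTM zone = ⌊(λ + 180)/6⌋ + 1; 58.6378° ∈ [54°, 60°) → zone 40.
Hemisphere: S (φ < 0).
Central meridian λ₀ = 6×40 − 183 = 57°.
EPSG code: 32740.

Zone 40S (EPSG:32740), central meridian 57°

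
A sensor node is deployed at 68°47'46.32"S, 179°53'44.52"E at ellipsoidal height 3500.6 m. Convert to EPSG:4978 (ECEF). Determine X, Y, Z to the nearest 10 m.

WGS84: a = 6378137 m, e² = 0.006694380; N(φ) = a/√(1−e²sin²φ) = 6396774.417 m.
X = (N+h)·cosφ·cosλ = -2314888.616 m; Y = (N+h)·cosφ·sinλ = 4213.978 m; Z = (N(1−e²)+h)·sinφ = -5927051.865 m.

X -2314890 m, Y 4210 m, Z -5927050 m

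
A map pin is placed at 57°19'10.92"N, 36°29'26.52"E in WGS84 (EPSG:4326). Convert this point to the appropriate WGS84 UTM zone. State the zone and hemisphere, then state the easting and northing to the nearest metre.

Zone 37N: E 348895 m, N 6355760 m

Longitude 36.4907° lies in the 6° band [36°, 42°), giving zone 37; latitude is north of the equator, so 37N.
Zone 37 central meridian λ₀ = 6×37 − 183 = 39°; Δλ = -2.5093°.
Transverse Mercator on WGS84 with k₀ = 0.9996 gives E = 348895.006 m, N = 6355760.111 m.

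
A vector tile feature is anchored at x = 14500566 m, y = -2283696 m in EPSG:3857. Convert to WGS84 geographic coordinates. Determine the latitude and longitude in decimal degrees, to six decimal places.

R = 6378137 m. λ = x/R = 130.26080066°.
φ = 2·arctan(exp(y/R)) − 90° = 2·arctan(0.69904) − 90° = -20.09000240°.

lat -20.090002°, lon 130.260801°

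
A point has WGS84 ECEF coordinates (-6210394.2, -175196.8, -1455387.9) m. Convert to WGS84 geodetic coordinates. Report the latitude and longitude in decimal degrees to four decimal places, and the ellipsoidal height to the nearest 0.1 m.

lat -13.2697°, lon -178.3841°, h 4034.3 m

λ = atan2(Y, X) = -178.38410005°; p = √(X²+Y²) = 6212864.9 m.
Bowring's method on WGS84 (a = 6378137 m, b = 6356752.314 m) gives φ = -13.26969967°, h = 4034.275 m.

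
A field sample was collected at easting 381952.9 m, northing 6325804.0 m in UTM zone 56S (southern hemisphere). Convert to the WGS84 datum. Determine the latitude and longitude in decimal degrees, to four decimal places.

Zone 56S: λ₀ = 153°, k₀ = 0.9996, false easting 500000 m, false northing 10000000 m.
Meridian distance M = (N − FN)/k₀ = -3675666.3 m.
Inverse transverse Mercator on WGS84 gives φ = -33.20020030°, λ = 151.73350015°.

lat -33.2002°, lon 151.7335°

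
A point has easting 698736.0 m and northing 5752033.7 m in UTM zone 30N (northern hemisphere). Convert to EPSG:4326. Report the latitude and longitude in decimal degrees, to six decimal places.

lat 51.883600°, lon -0.112299°

Zone 30N: λ₀ = -3°, k₀ = 0.9996, false easting 500000 m.
Meridian distance M = (N − FN)/k₀ = 5754335.4 m.
Inverse transverse Mercator on WGS84 gives φ = 51.88360027°, λ = -0.11229942°.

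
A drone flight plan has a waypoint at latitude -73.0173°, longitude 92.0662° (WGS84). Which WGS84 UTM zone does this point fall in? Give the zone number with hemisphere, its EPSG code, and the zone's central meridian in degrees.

UTM zone = ⌊(λ + 180)/6⌋ + 1; 92.0662° ∈ [90°, 96°) → zone 46.
Hemisphere: S (φ < 0).
Central meridian λ₀ = 6×46 − 183 = 93°.
EPSG code: 32746.

Zone 46S (EPSG:32746), central meridian 93°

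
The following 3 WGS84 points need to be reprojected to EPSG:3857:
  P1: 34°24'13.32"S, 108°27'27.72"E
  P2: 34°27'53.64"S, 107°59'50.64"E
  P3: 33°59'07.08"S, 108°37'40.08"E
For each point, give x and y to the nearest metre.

Web Mercator: x = R·λ, y = R·ln tan(π/4+φ/2), R = 6378137 m.
P1 (-34.4037°, 108.4577°) → (12073455.937, -4083138.744) m.
P2 (-34.4649°, 107.9974°) → (12022215.575, -4091398.878) m.
P3 (-33.9853°, 108.6278°) → (12092391.382, -4026828.346) m.

P1: x 12073456 m, y -4083139 m; P2: x 12022216 m, y -4091399 m; P3: x 12092391 m, y -4026828 m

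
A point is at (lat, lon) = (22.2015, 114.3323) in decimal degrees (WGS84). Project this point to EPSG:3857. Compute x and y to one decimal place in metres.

x 12727413.4 m, y 2535735.0 m

Web Mercator is spherical with R = a = 6378137 m.
x = R·λ = 6378137 × 1.995475076 = 12727413.417 m.
y = R·ln tan(π/4 + φ/2) = 6378137 × 0.397566714 = 2535734.969 m.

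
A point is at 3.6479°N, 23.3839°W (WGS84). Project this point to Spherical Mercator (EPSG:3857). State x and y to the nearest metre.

x -2603084 m, y 406357 m

Web Mercator is spherical with R = a = 6378137 m.
x = R·λ = 6378137 × -0.408126047 = -2603083.841 m.
y = R·ln tan(π/4 + φ/2) = 6378137 × 0.063710923 = 406356.998 m.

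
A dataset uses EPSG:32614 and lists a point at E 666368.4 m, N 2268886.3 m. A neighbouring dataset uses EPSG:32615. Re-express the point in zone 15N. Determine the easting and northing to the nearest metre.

E 40429 m, N 2274272 m

UTM 14N → geographic: φ = 20.51140019°, λ = -97.40449972°.
UTM 15N (λ₀ = -93°) forward: E = 40428.643 m, N = 2274272.488 m.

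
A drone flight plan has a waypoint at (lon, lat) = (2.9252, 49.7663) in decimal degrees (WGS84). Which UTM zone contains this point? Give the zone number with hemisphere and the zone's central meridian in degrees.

Zone 31N, central meridian 3°

UTM zone = ⌊(λ + 180)/6⌋ + 1; 2.9252° ∈ [0°, 6°) → zone 31.
Hemisphere: N (φ ≥ 0).
Central meridian λ₀ = 6×31 − 183 = 3°.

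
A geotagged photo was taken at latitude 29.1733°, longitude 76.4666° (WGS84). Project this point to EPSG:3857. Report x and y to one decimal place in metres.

Web Mercator is spherical with R = a = 6378137 m.
x = R·λ = 6378137 × 1.334593938 = 8512222.975 m.
y = R·ln tan(π/4 + φ/2) = 6378137 × 0.532713830 = 3397721.787 m.

x 8512223.0 m, y 3397721.8 m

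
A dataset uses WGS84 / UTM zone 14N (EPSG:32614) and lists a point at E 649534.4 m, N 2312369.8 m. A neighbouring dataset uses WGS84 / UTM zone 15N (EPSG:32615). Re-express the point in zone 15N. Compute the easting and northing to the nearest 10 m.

UTM 14N → geographic: φ = 20.90560016°, λ = -97.56219979°.
UTM 15N (λ₀ = -93°) forward: E = 25181.971 m, N = 2318455.565 m.

E 25180 m, N 2318460 m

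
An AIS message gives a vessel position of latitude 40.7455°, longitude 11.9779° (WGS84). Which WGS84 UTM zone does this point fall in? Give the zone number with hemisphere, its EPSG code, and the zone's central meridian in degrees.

UTM zone = ⌊(λ + 180)/6⌋ + 1; 11.9779° ∈ [6°, 12°) → zone 32.
Hemisphere: N (φ ≥ 0).
Central meridian λ₀ = 6×32 − 183 = 9°.
EPSG code: 32632.

Zone 32N (EPSG:32632), central meridian 9°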